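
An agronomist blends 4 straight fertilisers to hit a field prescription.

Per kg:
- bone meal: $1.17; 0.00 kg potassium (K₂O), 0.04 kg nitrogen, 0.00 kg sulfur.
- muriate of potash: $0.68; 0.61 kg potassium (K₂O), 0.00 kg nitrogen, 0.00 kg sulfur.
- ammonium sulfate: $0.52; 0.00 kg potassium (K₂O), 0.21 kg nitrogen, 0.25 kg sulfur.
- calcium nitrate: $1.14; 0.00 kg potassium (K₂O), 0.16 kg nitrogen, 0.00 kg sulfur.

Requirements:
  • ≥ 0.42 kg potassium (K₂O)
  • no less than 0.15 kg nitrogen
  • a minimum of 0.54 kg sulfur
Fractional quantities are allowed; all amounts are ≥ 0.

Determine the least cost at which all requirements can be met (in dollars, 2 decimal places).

$1.59

Treat it as an LP. Let x1 = kg of bone meal, x2 = kg of muriate of potash, x3 = kg of ammonium sulfate, x4 = kg of calcium nitrate.
Minimise 1.17x1 + 0.68x2 + 0.52x3 + 1.14x4 s.t.:
  0.61x2 ≥ 0.42   (potassium (K₂O))
  0.04x1 + 0.21x3 + 0.16x4 ≥ 0.15   (nitrogen)
  0.25x3 ≥ 0.54   (sulfur)
  x1, x2, x3, x4 ≥ 0.
At the optimum only muriate of potash, ammonium sulfate are positive (bone meal, calcium nitrate = 0). Binding constraints: potassium (K₂O) and sulfur.
That vertex is x2 = 0.6885, x3 = 2.16.
Hence cost = 0.68·0.6885 + 0.52·2.16 = $1.5914.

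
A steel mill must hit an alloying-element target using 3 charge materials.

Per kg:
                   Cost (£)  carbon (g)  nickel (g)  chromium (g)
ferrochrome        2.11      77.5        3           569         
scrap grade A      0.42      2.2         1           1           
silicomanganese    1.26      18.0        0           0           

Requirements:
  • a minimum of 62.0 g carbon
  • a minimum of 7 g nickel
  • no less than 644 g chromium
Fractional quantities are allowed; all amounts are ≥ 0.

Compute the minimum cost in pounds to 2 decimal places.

£3.90

This is a linear program. Let x1 = kg of ferrochrome, x2 = kg of scrap grade A, x3 = kg of silicomanganese.
Minimize 2.11x1 + 0.42x2 + 1.26x3 subject to:
  77.5x1 + 2.2x2 + 18x3 ≥ 62   (carbon)
  3x1 + 1x2 ≥ 7   (nickel)
  569x1 + 1x2 ≥ 644   (chromium)
  x1, x2, x3 ≥ 0.
At the optimum only ferrochrome, scrap grade A are positive (silicomanganese = 0). There the nickel and chromium constraints are tight.
Solving gives x1 = 1.125, x2 = 3.624.
Cost = 2.11·1.125 + 0.42·3.624 = 3.8958.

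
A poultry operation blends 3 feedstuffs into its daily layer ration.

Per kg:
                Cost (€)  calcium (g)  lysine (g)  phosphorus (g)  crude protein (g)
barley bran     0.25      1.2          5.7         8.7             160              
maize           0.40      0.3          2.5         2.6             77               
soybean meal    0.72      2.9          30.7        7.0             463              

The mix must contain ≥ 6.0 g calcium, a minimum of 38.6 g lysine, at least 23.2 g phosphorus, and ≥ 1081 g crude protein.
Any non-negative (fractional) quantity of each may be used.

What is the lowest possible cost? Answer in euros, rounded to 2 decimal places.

Treat it as an LP. Let x1 = kg of barley bran, x2 = kg of maize, x3 = kg of soybean meal.
Minimise 0.25x1 + 0.4x2 + 0.72x3 with:
  1.2x1 + 0.3x2 + 2.9x3 ≥ 6   (calcium)
  5.7x1 + 2.5x2 + 30.7x3 ≥ 38.6   (lysine)
  8.7x1 + 2.6x2 + 7x3 ≥ 23.2   (phosphorus)
  160x1 + 77x2 + 463x3 ≥ 1081   (crude protein)
  x1, x2, x3 ≥ 0.
The optimal basis is {barley bran, soybean meal}; maize drops out. Binding constraints: phosphorus and crude protein.
So barley bran = 1.092 kg, soybean meal = 1.958 kg.
Hence cost = 0.25·1.092 + 0.72·1.958 = €1.6828.

€1.68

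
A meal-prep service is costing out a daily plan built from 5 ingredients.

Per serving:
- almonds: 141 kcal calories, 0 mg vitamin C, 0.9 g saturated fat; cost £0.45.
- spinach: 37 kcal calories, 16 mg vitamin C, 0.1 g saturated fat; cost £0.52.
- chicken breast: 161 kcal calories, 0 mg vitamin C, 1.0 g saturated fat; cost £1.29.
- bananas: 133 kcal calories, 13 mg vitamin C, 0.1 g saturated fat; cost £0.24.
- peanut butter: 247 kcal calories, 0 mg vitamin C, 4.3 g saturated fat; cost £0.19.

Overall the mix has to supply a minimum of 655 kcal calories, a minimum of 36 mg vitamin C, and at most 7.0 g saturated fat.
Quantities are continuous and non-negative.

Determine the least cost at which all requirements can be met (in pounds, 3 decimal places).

Let x1 = servings of almonds, x2 = servings of spinach, x3 = servings of chicken breast, x4 = servings of bananas, x5 = servings of peanut butter.
Minimize 0.45x1 + 0.52x2 + 1.29x3 + 0.24x4 + 0.19x5 with:
  141x1 + 37x2 + 161x3 + 133x4 + 247x5 ≥ 655   (calories)
  16x2 + 13x4 ≥ 36   (vitamin C)
  0.9x1 + 0.1x2 + 1x3 + 0.1x4 + 4.3x5 ≤ 7   (saturated fat)
  x1, x2, x3, x4, x5 ≥ 0.
The minimum-cost mix takes nothing from almonds, spinach, chicken breast — only bananas, peanut butter. The calories and vitamin C requirements are met with equality.
Optimal quantities: bananas = 2.769 servings, peanut butter = 1.161 servings.
Total cost: 0.24·2.769 + 0.19·1.161 = 0.88515.

£0.885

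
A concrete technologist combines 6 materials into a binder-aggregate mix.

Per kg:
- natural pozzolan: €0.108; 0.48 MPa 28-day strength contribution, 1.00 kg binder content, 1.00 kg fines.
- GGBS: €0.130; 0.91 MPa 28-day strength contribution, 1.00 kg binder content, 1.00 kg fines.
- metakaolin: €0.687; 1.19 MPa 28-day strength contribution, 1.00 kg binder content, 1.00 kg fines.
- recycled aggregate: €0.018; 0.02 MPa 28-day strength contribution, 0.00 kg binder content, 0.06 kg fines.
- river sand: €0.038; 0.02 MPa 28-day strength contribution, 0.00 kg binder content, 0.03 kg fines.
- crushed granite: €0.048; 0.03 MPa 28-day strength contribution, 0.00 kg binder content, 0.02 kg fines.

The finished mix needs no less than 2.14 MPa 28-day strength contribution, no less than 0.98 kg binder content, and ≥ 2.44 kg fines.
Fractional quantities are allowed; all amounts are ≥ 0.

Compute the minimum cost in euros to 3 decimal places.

Treat it as an LP. Let x1 = kg of natural pozzolan, x2 = kg of GGBS, x3 = kg of metakaolin, x4 = kg of recycled aggregate, x5 = kg of river sand, x6 = kg of crushed granite.
Minimize 0.108x1 + 0.13x2 + 0.687x3 + 0.018x4 + 0.038x5 + 0.048x6 subject to:
  0.48x1 + 0.91x2 + 1.19x3 + 0.02x4 + 0.02x5 + 0.03x6 ≥ 2.14   (28-day strength contribution)
  1x1 + 1x2 + 1x3 ≥ 0.98   (binder content)
  1x1 + 1x2 + 1x3 + 0.06x4 + 0.03x5 + 0.02x6 ≥ 2.44   (fines)
  x1, x2, x3, x4, x5, x6 ≥ 0.
The cheapest feasible vertex uses only natural pozzolan, GGBS; metakaolin, recycled aggregate, river sand, crushed granite are not used. Binding constraints: 28-day strength contribution and fines.
So natural pozzolan = 0.187 kg, GGBS = 2.253 kg.
Hence cost = 0.108·0.187 + 0.13·2.253 = €0.31309.

€0.313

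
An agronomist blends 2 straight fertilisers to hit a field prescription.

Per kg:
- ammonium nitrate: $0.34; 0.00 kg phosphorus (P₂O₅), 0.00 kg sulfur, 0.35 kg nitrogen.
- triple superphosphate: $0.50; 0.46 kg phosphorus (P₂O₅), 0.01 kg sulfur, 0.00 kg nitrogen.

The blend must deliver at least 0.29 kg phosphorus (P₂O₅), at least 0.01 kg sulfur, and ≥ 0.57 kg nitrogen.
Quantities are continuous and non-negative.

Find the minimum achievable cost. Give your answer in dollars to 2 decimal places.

$1.05

Treat it as an LP. Let x1 = kg of ammonium nitrate, x2 = kg of triple superphosphate.
Minimise 0.34x1 + 0.5x2 subject to:
  0.46x2 ≥ 0.29   (phosphorus (P₂O₅))
  0.01x2 ≥ 0.01   (sulfur)
  0.35x1 ≥ 0.57   (nitrogen)
  x1, x2 ≥ 0.
Both inputs are positive at the optimum. There the sulfur and nitrogen constraints are tight.
So ammonium nitrate = 1.629 kg, triple superphosphate = 1 kg.
Objective = 0.34·1.629 + 0.5·1 = 1.0539.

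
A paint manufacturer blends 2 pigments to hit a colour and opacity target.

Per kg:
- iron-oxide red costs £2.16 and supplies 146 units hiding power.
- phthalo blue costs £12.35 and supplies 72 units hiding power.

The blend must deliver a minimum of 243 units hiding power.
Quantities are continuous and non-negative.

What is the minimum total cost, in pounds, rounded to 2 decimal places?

£3.60

Set it up as a linear program. Let x1 = kg of iron-oxide red, x2 = kg of phthalo blue.
min 2.16x1 + 12.35x2 s.t.:
  146x1 + 72x2 ≥ 243   (hiding power)
  x1, x2 ≥ 0.
The minimum-cost mix takes nothing from phthalo blue — only iron-oxide red. There the hiding power constraint is tight.
That vertex is x1 = 1.6644.
Hence cost = 2.16·1.6644 = £3.5951.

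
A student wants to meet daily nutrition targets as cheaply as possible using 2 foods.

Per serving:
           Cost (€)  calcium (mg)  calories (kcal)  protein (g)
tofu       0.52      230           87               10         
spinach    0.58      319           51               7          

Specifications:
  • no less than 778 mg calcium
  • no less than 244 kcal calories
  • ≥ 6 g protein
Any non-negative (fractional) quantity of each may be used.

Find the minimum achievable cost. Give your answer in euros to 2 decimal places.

Set it up as a linear program. Let x1 = servings of tofu, x2 = servings of spinach.
min 0.52x1 + 0.58x2 with:
  230x1 + 319x2 ≥ 778   (calcium)
  87x1 + 51x2 ≥ 244   (calories)
  10x1 + 7x2 ≥ 6   (protein)
  x1, x2 ≥ 0.
Both inputs are positive at the optimum. Binding constraints: calcium and calories.
That vertex is x1 = 2.381, x2 = 0.7218.
Objective = 0.52·2.381 + 0.58·0.7218 = 1.6568.

€1.66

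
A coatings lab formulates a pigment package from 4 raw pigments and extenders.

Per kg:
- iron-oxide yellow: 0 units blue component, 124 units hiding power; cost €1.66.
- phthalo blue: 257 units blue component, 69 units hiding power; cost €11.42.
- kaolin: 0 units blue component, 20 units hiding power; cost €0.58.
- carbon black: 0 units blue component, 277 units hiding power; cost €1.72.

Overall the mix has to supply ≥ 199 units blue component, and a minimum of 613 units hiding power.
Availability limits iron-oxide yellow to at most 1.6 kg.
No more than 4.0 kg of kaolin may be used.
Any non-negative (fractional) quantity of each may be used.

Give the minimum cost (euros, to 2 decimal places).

€12.32

Set it up as a linear program. Let x1 = kg of iron-oxide yellow, x2 = kg of phthalo blue, x3 = kg of kaolin, x4 = kg of carbon black.
min 1.66x1 + 11.42x2 + 0.58x3 + 1.72x4 with:
  257x2 ≥ 199   (blue component)
  124x1 + 69x2 + 20x3 + 277x4 ≥ 613   (hiding power)
  x1 ≤ 1.6
  x3 ≤ 4
  x1, x2, x3, x4 ≥ 0.
The optimal basis is {phthalo blue, carbon black}; iron-oxide yellow, kaolin drop out. There the blue component and hiding power constraints are tight.
Optimal quantities: phthalo blue = 0.7743 kg, carbon black = 2.02 kg.
Hence cost = 11.42·0.7743 + 1.72·2.02 = €12.3169.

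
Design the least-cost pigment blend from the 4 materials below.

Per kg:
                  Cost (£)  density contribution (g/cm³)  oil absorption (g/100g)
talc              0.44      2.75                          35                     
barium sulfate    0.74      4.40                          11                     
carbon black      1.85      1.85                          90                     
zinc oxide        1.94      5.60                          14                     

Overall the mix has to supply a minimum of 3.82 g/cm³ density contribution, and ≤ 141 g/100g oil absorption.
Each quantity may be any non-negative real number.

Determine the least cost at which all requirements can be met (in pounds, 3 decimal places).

Let x1 = kg of talc, x2 = kg of barium sulfate, x3 = kg of carbon black, x4 = kg of zinc oxide.
Minimize 0.44x1 + 0.74x2 + 1.85x3 + 1.94x4 subject to:
  2.75x1 + 4.4x2 + 1.85x3 + 5.6x4 ≥ 3.82   (density contribution)
  35x1 + 11x2 + 90x3 + 14x4 ≤ 141   (oil absorption)
  x1, x2, x3, x4 ≥ 0.
The optimal basis is {talc}; barium sulfate, carbon black, zinc oxide drop out. The density contribution requirement is met with equality.
Optimal quantities: talc = 1.389 kg.
Total cost: 0.44·1.389 = 0.61116.

£0.611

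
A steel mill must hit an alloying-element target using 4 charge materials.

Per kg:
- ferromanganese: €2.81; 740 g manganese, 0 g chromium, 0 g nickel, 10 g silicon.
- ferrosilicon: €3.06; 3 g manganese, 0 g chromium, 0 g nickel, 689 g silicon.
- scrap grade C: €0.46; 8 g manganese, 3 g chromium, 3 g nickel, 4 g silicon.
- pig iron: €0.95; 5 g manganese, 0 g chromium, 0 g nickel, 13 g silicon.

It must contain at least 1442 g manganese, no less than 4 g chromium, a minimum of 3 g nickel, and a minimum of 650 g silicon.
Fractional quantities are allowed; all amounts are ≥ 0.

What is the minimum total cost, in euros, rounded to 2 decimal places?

Treat it as an LP. Let x1 = kg of ferromanganese, x2 = kg of ferrosilicon, x3 = kg of scrap grade C, x4 = kg of pig iron.
min 2.81x1 + 3.06x2 + 0.46x3 + 0.95x4 subject to:
  740x1 + 3x2 + 8x3 + 5x4 ≥ 1442   (manganese)
  3x3 ≥ 4   (chromium)
  3x3 ≥ 3   (nickel)
  10x1 + 689x2 + 4x3 + 13x4 ≥ 650   (silicon)
  x1, x2, x3, x4 ≥ 0.
At the optimum only ferromanganese, ferrosilicon, scrap grade C are positive (pig iron = 0). Binding constraints: manganese, chromium, silicon.
Optimal quantities: ferromanganese = 1.931 kg, ferrosilicon = 0.9076 kg, scrap grade C = 1.333 kg.
Cost = 2.81·1.931 + 3.06·0.9076 + 0.46·1.333 = 8.8165.

€8.82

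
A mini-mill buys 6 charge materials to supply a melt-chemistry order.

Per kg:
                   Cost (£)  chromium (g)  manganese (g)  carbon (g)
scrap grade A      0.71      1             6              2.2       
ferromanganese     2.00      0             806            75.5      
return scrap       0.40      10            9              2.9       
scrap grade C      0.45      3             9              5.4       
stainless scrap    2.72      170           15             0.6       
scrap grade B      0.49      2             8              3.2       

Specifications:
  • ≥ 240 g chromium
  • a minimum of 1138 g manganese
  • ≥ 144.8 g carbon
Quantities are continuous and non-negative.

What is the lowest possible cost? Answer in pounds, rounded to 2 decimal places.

£7.65

Let x1 = kg of scrap grade A, x2 = kg of ferromanganese, x3 = kg of return scrap, x4 = kg of scrap grade C, x5 = kg of stainless scrap, x6 = kg of scrap grade B.
Minimise 0.71x1 + 2x2 + 0.4x3 + 0.45x4 + 2.72x5 + 0.49x6 s.t.:
  1x1 + 10x3 + 3x4 + 170x5 + 2x6 ≥ 240   (chromium)
  6x1 + 806x2 + 9x3 + 9x4 + 15x5 + 8x6 ≥ 1138   (manganese)
  2.2x1 + 75.5x2 + 2.9x3 + 5.4x4 + 0.6x5 + 3.2x6 ≥ 144.8   (carbon)
  x1, x2, x3, x4, x5, x6 ≥ 0.
The optimal basis is {ferromanganese, stainless scrap}; scrap grade A, return scrap, scrap grade C, scrap grade B drop out. Binding constraints: chromium and carbon.
So ferromanganese = 1.907 kg, stainless scrap = 1.412 kg.
Objective = 2·1.907 + 2.72·1.412 = 7.6546.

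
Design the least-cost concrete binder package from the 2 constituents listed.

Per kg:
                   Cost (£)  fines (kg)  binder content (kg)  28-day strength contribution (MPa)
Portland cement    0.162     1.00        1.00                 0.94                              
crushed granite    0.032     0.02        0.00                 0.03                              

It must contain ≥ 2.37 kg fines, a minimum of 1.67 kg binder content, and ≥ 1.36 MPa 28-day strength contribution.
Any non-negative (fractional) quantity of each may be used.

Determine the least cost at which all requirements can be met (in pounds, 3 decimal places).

Treat it as an LP. Let x1 = kg of Portland cement, x2 = kg of crushed granite.
Minimise 0.162x1 + 0.032x2 subject to:
  1x1 + 0.02x2 ≥ 2.37   (fines)
  1x1 ≥ 1.67   (binder content)
  0.94x1 + 0.03x2 ≥ 1.36   (28-day strength contribution)
  x1, x2 ≥ 0.
The minimum-cost mix takes nothing from crushed granite — only Portland cement. There the fines constraint is tight.
That vertex is x1 = 2.37.
Total cost: 0.162·2.37 = 0.38394.

£0.384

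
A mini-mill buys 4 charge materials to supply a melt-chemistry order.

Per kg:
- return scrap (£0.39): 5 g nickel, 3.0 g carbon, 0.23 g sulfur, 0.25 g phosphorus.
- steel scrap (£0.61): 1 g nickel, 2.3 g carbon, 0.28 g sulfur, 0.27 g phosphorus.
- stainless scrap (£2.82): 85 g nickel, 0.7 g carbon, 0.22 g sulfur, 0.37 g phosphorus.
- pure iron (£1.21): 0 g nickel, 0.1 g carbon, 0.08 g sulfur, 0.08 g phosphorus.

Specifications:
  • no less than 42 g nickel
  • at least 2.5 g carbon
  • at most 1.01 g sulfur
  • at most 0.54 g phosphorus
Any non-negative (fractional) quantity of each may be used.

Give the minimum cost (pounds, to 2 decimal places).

Set it up as a linear program. Let x1 = kg of return scrap, x2 = kg of steel scrap, x3 = kg of stainless scrap, x4 = kg of pure iron.
Minimize 0.39x1 + 0.61x2 + 2.82x3 + 1.21x4 with:
  5x1 + 1x2 + 85x3 ≥ 42   (nickel)
  3x1 + 2.3x2 + 0.7x3 + 0.1x4 ≥ 2.5   (carbon)
  0.23x1 + 0.28x2 + 0.22x3 + 0.08x4 ≤ 1.01   (sulfur)
  0.25x1 + 0.27x2 + 0.37x3 + 0.08x4 ≤ 0.54   (phosphorus)
  x1, x2, x3, x4 ≥ 0.
At the optimum only return scrap, stainless scrap are positive (steel scrap, pure iron = 0). There the nickel and carbon constraints are tight.
That vertex is x1 = 0.728, x3 = 0.4513.
Cost = 0.39·0.728 + 2.82·0.4513 = 1.5566.

£1.56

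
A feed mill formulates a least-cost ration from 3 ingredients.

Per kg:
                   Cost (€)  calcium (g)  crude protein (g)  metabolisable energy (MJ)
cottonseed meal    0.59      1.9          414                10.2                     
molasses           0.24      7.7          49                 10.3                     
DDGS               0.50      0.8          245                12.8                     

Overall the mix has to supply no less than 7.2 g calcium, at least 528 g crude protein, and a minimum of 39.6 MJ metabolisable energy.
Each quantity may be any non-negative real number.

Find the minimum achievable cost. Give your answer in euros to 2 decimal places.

Let x1 = kg of cottonseed meal, x2 = kg of molasses, x3 = kg of DDGS.
Minimise 0.59x1 + 0.24x2 + 0.5x3 with:
  1.9x1 + 7.7x2 + 0.8x3 ≥ 7.2   (calcium)
  414x1 + 49x2 + 245x3 ≥ 528   (crude protein)
  10.2x1 + 10.3x2 + 12.8x3 ≥ 39.6   (metabolisable energy)
  x1, x2, x3 ≥ 0.
The minimum-cost mix takes nothing from DDGS — only cottonseed meal, molasses. There the crude protein and metabolisable energy constraints are tight.
Optimal quantities: cottonseed meal = 0.9292 kg, molasses = 2.924 kg.
Hence cost = 0.59·0.9292 + 0.24·2.924 = €1.2500.

€1.25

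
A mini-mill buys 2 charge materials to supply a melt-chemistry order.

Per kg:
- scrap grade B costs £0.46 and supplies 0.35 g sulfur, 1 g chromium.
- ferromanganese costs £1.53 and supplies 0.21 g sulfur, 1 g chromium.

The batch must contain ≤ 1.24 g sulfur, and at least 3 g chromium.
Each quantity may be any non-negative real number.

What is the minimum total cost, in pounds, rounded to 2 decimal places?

Let x1 = kg of scrap grade B, x2 = kg of ferromanganese.
Minimise 0.46x1 + 1.53x2 subject to:
  0.35x1 + 0.21x2 ≤ 1.24   (sulfur)
  1x1 + 1x2 ≥ 3   (chromium)
  x1, x2 ≥ 0.
The minimum-cost mix takes nothing from ferromanganese — only scrap grade B. Binding constraint: chromium.
Optimal quantities: scrap grade B = 3 kg.
Total cost: 0.46·3 = 1.3800.

£1.38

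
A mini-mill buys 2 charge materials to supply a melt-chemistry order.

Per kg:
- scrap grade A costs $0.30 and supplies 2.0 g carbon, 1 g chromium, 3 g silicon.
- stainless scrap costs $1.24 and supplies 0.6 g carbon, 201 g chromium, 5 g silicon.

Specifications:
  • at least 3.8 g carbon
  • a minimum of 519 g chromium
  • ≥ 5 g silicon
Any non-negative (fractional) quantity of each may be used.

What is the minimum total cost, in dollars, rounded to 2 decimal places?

$3.53

Treat it as an LP. Let x1 = kg of scrap grade A, x2 = kg of stainless scrap.
Minimise 0.3x1 + 1.24x2 with:
  2x1 + 0.6x2 ≥ 3.8   (carbon)
  1x1 + 201x2 ≥ 519   (chromium)
  3x1 + 5x2 ≥ 5   (silicon)
  x1, x2 ≥ 0.
Both inputs are positive at the optimum. The carbon and chromium requirements are met with equality.
That vertex is x1 = 1.127, x2 = 2.576.
Hence cost = 0.3·1.127 + 1.24·2.576 = $3.5323.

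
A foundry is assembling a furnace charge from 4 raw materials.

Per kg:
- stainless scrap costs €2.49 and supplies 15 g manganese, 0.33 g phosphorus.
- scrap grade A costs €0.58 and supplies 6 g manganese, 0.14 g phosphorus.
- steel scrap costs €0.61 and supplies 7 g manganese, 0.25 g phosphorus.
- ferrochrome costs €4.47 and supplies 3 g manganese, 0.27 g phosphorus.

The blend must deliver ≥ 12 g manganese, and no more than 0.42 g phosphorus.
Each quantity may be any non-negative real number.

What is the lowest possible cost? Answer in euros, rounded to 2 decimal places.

€1.05

Set it up as a linear program. Let x1 = kg of stainless scrap, x2 = kg of scrap grade A, x3 = kg of steel scrap, x4 = kg of ferrochrome.
Minimise 2.49x1 + 0.58x2 + 0.61x3 + 4.47x4 s.t.:
  15x1 + 6x2 + 7x3 + 3x4 ≥ 12   (manganese)
  0.33x1 + 0.14x2 + 0.25x3 + 0.27x4 ≤ 0.42   (phosphorus)
  x1, x2, x3, x4 ≥ 0.
The minimum-cost mix takes nothing from stainless scrap, ferrochrome — only scrap grade A, steel scrap. There the manganese and phosphorus constraints are tight.
Solving gives x2 = 0.1154, x3 = 1.615.
Objective = 0.58·0.1154 + 0.61·1.615 = 1.0521.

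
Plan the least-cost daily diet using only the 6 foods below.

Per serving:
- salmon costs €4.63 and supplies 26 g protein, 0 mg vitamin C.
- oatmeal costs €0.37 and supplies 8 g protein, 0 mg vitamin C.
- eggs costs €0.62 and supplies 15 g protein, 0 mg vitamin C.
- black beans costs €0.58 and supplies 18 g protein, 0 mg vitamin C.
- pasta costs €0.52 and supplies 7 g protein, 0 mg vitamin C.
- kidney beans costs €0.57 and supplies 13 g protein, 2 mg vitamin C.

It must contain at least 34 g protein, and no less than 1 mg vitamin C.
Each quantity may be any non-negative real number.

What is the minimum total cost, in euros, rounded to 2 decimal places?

Let x1 = servings of salmon, x2 = servings of oatmeal, x3 = servings of eggs, x4 = servings of black beans, x5 = servings of pasta, x6 = servings of kidney beans.
min 4.63x1 + 0.37x2 + 0.62x3 + 0.58x4 + 0.52x5 + 0.57x6 subject to:
  26x1 + 8x2 + 15x3 + 18x4 + 7x5 + 13x6 ≥ 34   (protein)
  2x6 ≥ 1   (vitamin C)
  x1, x2, x3, x4, x5, x6 ≥ 0.
The minimum-cost mix takes nothing from salmon, oatmeal, eggs, pasta — only black beans, kidney beans. Binding constraints: protein and vitamin C.
So black beans = 1.528 servings, kidney beans = 0.5 servings.
Cost = 0.58·1.528 + 0.57·0.5 = 1.1712.

€1.17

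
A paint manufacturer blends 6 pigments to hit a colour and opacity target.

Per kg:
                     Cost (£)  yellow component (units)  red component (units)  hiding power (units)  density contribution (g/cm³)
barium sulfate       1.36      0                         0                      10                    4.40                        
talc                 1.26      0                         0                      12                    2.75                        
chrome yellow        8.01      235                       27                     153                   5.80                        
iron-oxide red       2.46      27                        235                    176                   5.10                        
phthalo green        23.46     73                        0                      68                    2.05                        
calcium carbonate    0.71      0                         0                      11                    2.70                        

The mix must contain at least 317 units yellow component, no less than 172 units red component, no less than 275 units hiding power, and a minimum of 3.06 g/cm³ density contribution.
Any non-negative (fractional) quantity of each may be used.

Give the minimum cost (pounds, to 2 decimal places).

Treat it as an LP. Let x1 = kg of barium sulfate, x2 = kg of talc, x3 = kg of chrome yellow, x4 = kg of iron-oxide red, x5 = kg of phthalo green, x6 = kg of calcium carbonate.
min 1.36x1 + 1.26x2 + 8.01x3 + 2.46x4 + 23.46x5 + 0.71x6 s.t.:
  235x3 + 27x4 + 73x5 ≥ 317   (yellow component)
  27x3 + 235x4 ≥ 172   (red component)
  10x1 + 12x2 + 153x3 + 176x4 + 68x5 + 11x6 ≥ 275   (hiding power)
  4.4x1 + 2.75x2 + 5.8x3 + 5.1x4 + 2.05x5 + 2.7x6 ≥ 3.06   (density contribution)
  x1, x2, x3, x4, x5, x6 ≥ 0.
The optimal basis is {chrome yellow, iron-oxide red}; barium sulfate, talc, phthalo green, calcium carbonate drop out. The yellow component and red component requirements are met with equality.
Optimal quantities: chrome yellow = 1.282 kg, iron-oxide red = 0.5846 kg.
Objective = 8.01·1.282 + 2.46·0.5846 = 11.7069.

£11.71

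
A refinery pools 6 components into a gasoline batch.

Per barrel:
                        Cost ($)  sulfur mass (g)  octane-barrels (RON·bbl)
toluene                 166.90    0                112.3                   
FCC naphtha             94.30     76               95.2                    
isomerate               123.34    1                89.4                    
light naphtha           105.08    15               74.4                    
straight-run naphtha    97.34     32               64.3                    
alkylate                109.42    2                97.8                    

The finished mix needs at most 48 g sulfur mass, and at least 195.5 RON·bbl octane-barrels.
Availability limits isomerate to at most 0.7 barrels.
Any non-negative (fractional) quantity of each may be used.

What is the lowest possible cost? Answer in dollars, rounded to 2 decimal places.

This is a linear program. Let x1 = barrels of toluene, x2 = barrels of FCC naphtha, x3 = barrels of isomerate, x4 = barrels of light naphtha, x5 = barrels of straight-run naphtha, x6 = barrels of alkylate.
min 166.9x1 + 94.3x2 + 123.34x3 + 105.08x4 + 97.34x5 + 109.42x6 s.t.:
  76x2 + 1x3 + 15x4 + 32x5 + 2x6 ≤ 48   (sulfur mass)
  112.3x1 + 95.2x2 + 89.4x3 + 74.4x4 + 64.3x5 + 97.8x6 ≥ 195.5   (octane-barrels)
  x3 ≤ 0.7
  x1, x2, x3, x4, x5, x6 ≥ 0.
The optimal basis is {FCC naphtha, alkylate}; toluene, isomerate, light naphtha, straight-run naphtha drop out. There the sulfur mass and octane-barrels constraints are tight.
That vertex is x2 = 0.594195, x6 = 1.42058.
Total cost: 94.3·0.594195 + 109.42·1.42058 = 211.4725.

$211.47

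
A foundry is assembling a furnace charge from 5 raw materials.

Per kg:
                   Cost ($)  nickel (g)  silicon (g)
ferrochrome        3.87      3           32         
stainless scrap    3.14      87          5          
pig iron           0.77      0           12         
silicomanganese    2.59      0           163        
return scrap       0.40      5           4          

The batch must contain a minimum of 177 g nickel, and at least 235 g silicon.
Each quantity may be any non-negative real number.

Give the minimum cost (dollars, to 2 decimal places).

Treat it as an LP. Let x1 = kg of ferrochrome, x2 = kg of stainless scrap, x3 = kg of pig iron, x4 = kg of silicomanganese, x5 = kg of return scrap.
min 3.87x1 + 3.14x2 + 0.77x3 + 2.59x4 + 0.4x5 subject to:
  3x1 + 87x2 + 5x5 ≥ 177   (nickel)
  32x1 + 5x2 + 12x3 + 163x4 + 4x5 ≥ 235   (silicon)
  x1, x2, x3, x4, x5 ≥ 0.
The optimal basis is {stainless scrap, silicomanganese}; ferrochrome, pig iron, return scrap drop out. The nickel and silicon requirements are met with equality.
Optimal quantities: stainless scrap = 2.034 kg, silicomanganese = 1.379 kg.
Objective = 3.14·2.034 + 2.59·1.379 = 9.9584.

$9.96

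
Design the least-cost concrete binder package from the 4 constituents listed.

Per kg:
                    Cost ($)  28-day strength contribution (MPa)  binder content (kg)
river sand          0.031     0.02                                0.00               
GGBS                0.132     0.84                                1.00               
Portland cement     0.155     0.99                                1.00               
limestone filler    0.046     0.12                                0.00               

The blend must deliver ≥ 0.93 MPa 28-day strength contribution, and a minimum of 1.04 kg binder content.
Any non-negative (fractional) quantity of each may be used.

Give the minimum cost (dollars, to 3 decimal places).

$0.146

Let x1 = kg of river sand, x2 = kg of GGBS, x3 = kg of Portland cement, x4 = kg of limestone filler.
Minimize 0.031x1 + 0.132x2 + 0.155x3 + 0.046x4 with:
  0.02x1 + 0.84x2 + 0.99x3 + 0.12x4 ≥ 0.93   (28-day strength contribution)
  1x2 + 1x3 ≥ 1.04   (binder content)
  x1, x2, x3, x4 ≥ 0.
The minimum-cost mix takes nothing from river sand, limestone filler — only GGBS, Portland cement. The 28-day strength contribution and binder content requirements are met with equality.
Solving gives x2 = 0.664, x3 = 0.376.
Hence cost = 0.132·0.664 + 0.155·0.376 = $0.14593.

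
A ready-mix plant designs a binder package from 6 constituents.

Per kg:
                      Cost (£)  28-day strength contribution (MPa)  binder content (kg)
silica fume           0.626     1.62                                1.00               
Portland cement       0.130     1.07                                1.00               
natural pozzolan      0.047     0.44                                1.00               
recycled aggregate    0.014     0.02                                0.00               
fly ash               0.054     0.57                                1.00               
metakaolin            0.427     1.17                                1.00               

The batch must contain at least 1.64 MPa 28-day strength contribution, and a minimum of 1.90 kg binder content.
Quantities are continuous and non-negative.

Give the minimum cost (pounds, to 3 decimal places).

£0.155

Let x1 = kg of silica fume, x2 = kg of Portland cement, x3 = kg of natural pozzolan, x4 = kg of recycled aggregate, x5 = kg of fly ash, x6 = kg of metakaolin.
min 0.626x1 + 0.13x2 + 0.047x3 + 0.014x4 + 0.054x5 + 0.427x6 s.t.:
  1.62x1 + 1.07x2 + 0.44x3 + 0.02x4 + 0.57x5 + 1.17x6 ≥ 1.64   (28-day strength contribution)
  1x1 + 1x2 + 1x3 + 1x5 + 1x6 ≥ 1.9   (binder content)
  x1, x2, x3, x4, x5, x6 ≥ 0.
The minimum-cost mix takes nothing from silica fume, Portland cement, natural pozzolan, recycled aggregate, metakaolin — only fly ash. There the 28-day strength contribution constraint is tight.
Solving gives x5 = 2.877.
Objective = 0.054·2.877 = 0.15536.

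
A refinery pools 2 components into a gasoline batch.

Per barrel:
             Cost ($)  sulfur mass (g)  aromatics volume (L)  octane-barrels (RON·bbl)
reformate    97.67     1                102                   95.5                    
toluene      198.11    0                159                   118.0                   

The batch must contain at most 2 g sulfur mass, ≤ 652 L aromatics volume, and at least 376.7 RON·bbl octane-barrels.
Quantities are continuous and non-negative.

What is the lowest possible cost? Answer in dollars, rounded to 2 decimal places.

$507.11

This is a linear program. Let x1 = barrels of reformate, x2 = barrels of toluene.
min 97.67x1 + 198.11x2 with:
  1x1 ≤ 2   (sulfur mass)
  102x1 + 159x2 ≤ 652   (aromatics volume)
  95.5x1 + 118x2 ≥ 376.7   (octane-barrels)
  x1, x2 ≥ 0.
Both inputs are positive at the optimum. Binding constraints: sulfur mass and octane-barrels.
Solving gives x1 = 2, x2 = 1.5737.
Total cost: 97.67·2 + 198.11·1.5737 = 507.1057.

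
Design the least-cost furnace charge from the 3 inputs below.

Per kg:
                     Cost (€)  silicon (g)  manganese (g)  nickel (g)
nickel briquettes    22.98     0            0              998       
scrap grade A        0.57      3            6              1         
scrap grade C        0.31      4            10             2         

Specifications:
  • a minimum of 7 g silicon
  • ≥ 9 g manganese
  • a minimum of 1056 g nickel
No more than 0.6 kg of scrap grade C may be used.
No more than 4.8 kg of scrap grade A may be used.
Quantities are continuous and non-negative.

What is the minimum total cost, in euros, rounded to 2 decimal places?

Let x1 = kg of nickel briquettes, x2 = kg of scrap grade A, x3 = kg of scrap grade C.
min 22.98x1 + 0.57x2 + 0.31x3 s.t.:
  3x2 + 4x3 ≥ 7   (silicon)
  6x2 + 10x3 ≥ 9   (manganese)
  998x1 + 1x2 + 2x3 ≥ 1056   (nickel)
  x3 ≤ 0.6
  x2 ≤ 4.8
  x1, x2, x3 ≥ 0.
All 3 inputs are positive at the optimum. The silicon, nickel, the scrap grade C cap requirements are met with equality.
So nickel briquettes = 1.0554 kg, scrap grade A = 1.5333 kg, scrap grade C = 0.6 kg.
Objective = 22.98·1.0554 + 0.57·1.5333 + 0.31·0.6 = 25.3131.

€25.31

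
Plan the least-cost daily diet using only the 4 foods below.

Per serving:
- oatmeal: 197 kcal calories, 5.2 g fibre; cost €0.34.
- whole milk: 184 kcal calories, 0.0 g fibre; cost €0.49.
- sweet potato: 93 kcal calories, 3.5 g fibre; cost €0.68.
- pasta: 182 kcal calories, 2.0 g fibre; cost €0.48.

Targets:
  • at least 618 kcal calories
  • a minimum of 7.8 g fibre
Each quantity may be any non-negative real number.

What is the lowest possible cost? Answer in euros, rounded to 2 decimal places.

€1.07

Let x1 = servings of oatmeal, x2 = servings of whole milk, x3 = servings of sweet potato, x4 = servings of pasta.
Minimise 0.34x1 + 0.49x2 + 0.68x3 + 0.48x4 subject to:
  197x1 + 184x2 + 93x3 + 182x4 ≥ 618   (calories)
  5.2x1 + 3.5x3 + 2x4 ≥ 7.8   (fibre)
  x1, x2, x3, x4 ≥ 0.
The minimum-cost mix takes nothing from whole milk, sweet potato, pasta — only oatmeal. There the calories constraint is tight.
That vertex is x1 = 3.137.
Total cost: 0.34·3.137 = 1.0666.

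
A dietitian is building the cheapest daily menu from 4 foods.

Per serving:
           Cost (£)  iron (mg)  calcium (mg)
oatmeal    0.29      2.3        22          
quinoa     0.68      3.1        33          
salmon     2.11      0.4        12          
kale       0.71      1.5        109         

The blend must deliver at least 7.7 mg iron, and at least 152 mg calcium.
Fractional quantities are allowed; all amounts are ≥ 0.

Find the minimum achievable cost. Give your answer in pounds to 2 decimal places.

This is a linear program. Let x1 = servings of oatmeal, x2 = servings of quinoa, x3 = servings of salmon, x4 = servings of kale.
min 0.29x1 + 0.68x2 + 2.11x3 + 0.71x4 subject to:
  2.3x1 + 3.1x2 + 0.4x3 + 1.5x4 ≥ 7.7   (iron)
  22x1 + 33x2 + 12x3 + 109x4 ≥ 152   (calcium)
  x1, x2, x3, x4 ≥ 0.
The optimal basis is {oatmeal, kale}; quinoa, salmon drop out. The iron and calcium requirements are met with equality.
So oatmeal = 2.808 servings, kale = 0.8277 servings.
Total cost: 0.29·2.808 + 0.71·0.8277 = 1.4020.

£1.40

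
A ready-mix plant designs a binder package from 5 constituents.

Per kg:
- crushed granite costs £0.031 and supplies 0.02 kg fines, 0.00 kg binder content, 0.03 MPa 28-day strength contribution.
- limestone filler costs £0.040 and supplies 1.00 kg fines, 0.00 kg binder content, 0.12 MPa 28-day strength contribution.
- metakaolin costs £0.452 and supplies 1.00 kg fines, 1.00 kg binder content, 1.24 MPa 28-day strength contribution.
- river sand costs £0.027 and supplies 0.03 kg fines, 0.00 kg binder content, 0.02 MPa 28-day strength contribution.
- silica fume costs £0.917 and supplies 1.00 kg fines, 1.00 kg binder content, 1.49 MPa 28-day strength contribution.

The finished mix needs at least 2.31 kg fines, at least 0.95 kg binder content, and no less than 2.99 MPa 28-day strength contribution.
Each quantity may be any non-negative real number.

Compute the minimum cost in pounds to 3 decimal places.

This is a linear program. Let x1 = kg of crushed granite, x2 = kg of limestone filler, x3 = kg of metakaolin, x4 = kg of river sand, x5 = kg of silica fume.
min 0.031x1 + 0.04x2 + 0.452x3 + 0.027x4 + 0.917x5 with:
  0.02x1 + 1x2 + 1x3 + 0.03x4 + 1x5 ≥ 2.31   (fines)
  1x3 + 1x5 ≥ 0.95   (binder content)
  0.03x1 + 0.12x2 + 1.24x3 + 0.02x4 + 1.49x5 ≥ 2.99   (28-day strength contribution)
  x1, x2, x3, x4, x5 ≥ 0.
The minimum-cost mix takes nothing from crushed granite, river sand, silica fume — only limestone filler, metakaolin. There the binder content and 28-day strength contribution constraints are tight.
That vertex is x2 = 15.1, x3 = 0.95.
Objective = 0.04·15.1 + 0.452·0.95 = 1.03340.

£1.033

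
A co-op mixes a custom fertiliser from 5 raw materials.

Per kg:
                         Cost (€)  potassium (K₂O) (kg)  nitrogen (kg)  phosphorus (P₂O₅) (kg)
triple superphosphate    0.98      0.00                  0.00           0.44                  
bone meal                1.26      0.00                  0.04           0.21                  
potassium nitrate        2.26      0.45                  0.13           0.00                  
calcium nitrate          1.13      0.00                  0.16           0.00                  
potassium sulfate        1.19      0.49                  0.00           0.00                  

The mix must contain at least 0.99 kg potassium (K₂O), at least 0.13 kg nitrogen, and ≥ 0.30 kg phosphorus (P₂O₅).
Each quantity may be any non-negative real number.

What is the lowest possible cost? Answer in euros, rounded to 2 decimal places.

This is a linear program. Let x1 = kg of triple superphosphate, x2 = kg of bone meal, x3 = kg of potassium nitrate, x4 = kg of calcium nitrate, x5 = kg of potassium sulfate.
min 0.98x1 + 1.26x2 + 2.26x3 + 1.13x4 + 1.19x5 with:
  0.45x3 + 0.49x5 ≥ 0.99   (potassium (K₂O))
  0.04x2 + 0.13x3 + 0.16x4 ≥ 0.13   (nitrogen)
  0.44x1 + 0.21x2 ≥ 0.3   (phosphorus (P₂O₅))
  x1, x2, x3, x4, x5 ≥ 0.
The optimal basis is {triple superphosphate, calcium nitrate, potassium sulfate}; bone meal, potassium nitrate drop out. Binding constraints: potassium (K₂O), nitrogen, phosphorus (P₂O₅).
Solving gives x1 = 0.6818, x4 = 0.8125, x5 = 2.02.
Cost = 0.98·0.6818 + 1.13·0.8125 + 1.19·2.02 = 3.9901.

€3.99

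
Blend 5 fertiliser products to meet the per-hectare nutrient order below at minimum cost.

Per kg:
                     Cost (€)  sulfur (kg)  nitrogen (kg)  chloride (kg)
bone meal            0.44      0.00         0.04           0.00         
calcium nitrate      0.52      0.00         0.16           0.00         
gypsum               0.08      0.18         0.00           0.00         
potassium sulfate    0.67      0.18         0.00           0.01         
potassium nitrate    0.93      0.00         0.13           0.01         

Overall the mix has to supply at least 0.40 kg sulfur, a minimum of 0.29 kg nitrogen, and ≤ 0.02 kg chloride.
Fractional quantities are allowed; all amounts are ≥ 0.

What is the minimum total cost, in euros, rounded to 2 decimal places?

€1.12

Let x1 = kg of bone meal, x2 = kg of calcium nitrate, x3 = kg of gypsum, x4 = kg of potassium sulfate, x5 = kg of potassium nitrate.
Minimise 0.44x1 + 0.52x2 + 0.08x3 + 0.67x4 + 0.93x5 with:
  0.18x3 + 0.18x4 ≥ 0.4   (sulfur)
  0.04x1 + 0.16x2 + 0.13x5 ≥ 0.29   (nitrogen)
  0.01x4 + 0.01x5 ≤ 0.02   (chloride)
  x1, x2, x3, x4, x5 ≥ 0.
The optimal basis is {calcium nitrate, gypsum}; bone meal, potassium sulfate, potassium nitrate drop out. There the sulfur and nitrogen constraints are tight.
So calcium nitrate = 1.812 kg, gypsum = 2.222 kg.
Hence cost = 0.52·1.812 + 0.08·2.222 = €1.1200.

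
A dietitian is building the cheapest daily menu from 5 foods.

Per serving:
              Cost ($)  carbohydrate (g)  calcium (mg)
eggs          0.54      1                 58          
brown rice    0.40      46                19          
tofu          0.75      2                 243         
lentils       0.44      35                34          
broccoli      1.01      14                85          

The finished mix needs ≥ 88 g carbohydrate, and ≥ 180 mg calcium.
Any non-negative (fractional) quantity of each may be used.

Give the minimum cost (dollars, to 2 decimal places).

$1.20

Set it up as a linear program. Let x1 = servings of eggs, x2 = servings of brown rice, x3 = servings of tofu, x4 = servings of lentils, x5 = servings of broccoli.
Minimize 0.54x1 + 0.4x2 + 0.75x3 + 0.44x4 + 1.01x5 s.t.:
  1x1 + 46x2 + 2x3 + 35x4 + 14x5 ≥ 88   (carbohydrate)
  58x1 + 19x2 + 243x3 + 34x4 + 85x5 ≥ 180   (calcium)
  x1, x2, x3, x4, x5 ≥ 0.
The optimal basis is {brown rice, tofu}; eggs, lentils, broccoli drop out. The carbohydrate and calcium requirements are met with equality.
So brown rice = 1.887 servings, tofu = 0.5932 servings.
Hence cost = 0.4·1.887 + 0.75·0.5932 = $1.1997.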